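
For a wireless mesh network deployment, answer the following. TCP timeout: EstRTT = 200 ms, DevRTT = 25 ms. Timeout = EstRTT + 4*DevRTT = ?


Given: EstRTT = 200 ms, DevRTT = 25 ms
Timeout = EstRTT + 4 * DevRTT
4 * DevRTT = 4 * 25 = 100
Timeout = 200 + 100 = 300 ms

300


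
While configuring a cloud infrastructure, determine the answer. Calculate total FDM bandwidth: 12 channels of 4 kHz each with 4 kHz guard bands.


Given: 12 channels, 4 kHz each, guard = 4 kHz
Channel bandwidth = 12 * 4 = 48 kHz
Guard bands = 11 gaps * 4 kHz = 44 kHz
Total = 48 + 44 = 92 kHz

92


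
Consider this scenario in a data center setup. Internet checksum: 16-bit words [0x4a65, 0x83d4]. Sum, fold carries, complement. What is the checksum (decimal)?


Given words: [0x4a65, 0x83d4]
Step 1: Sum all words
Raw sum = 19045 + 33748 = 52793
One's complement = ~52793 & 0xFFFF = 12742

12742


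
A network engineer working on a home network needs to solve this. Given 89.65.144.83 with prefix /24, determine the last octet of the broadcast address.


Given: IP = 89.65.144.83, prefix = /24
Host bits = 32 - 24 = 8
Network last octet = 83 AND mask = 0
Host part size = 2^8 - 1 = 255
Broadcast last octet = 0 OR 255 = 255

255


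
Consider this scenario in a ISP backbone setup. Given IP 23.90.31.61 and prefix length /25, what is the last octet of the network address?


Given: IP = 23.90.31.61, prefix = /25
Subnet mask = 255.255.255.128
Last octet of IP: 61
Last octet of mask: 128
Network last octet = 61 AND 128 = 0

0


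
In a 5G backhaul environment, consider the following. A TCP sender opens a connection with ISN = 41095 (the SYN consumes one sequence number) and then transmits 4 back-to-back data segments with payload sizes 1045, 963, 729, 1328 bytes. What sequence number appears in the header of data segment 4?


The SYN occupies sequence number ISN = 41095, so the first data byte is ISN + 1 = 41096.
SEQ of data segment i = (ISN + 1) + sum of payload sizes of segments 1..i-1.
Segment 1: SEQ = 41096, payload = 1045 bytes
Segment 2: SEQ = 42141, payload = 963 bytes
Segment 3: SEQ = 43104, payload = 729 bytes
Segment 4: SEQ = 43833, payload = 1328 bytes
SEQ of segment 4 = 41096 + 1045 + 963 + 729 = 43833

43833


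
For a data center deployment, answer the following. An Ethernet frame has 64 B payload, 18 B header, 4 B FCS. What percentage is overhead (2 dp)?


Given: payload = 64 B, header = 18 B, trailer = 4 B
Overhead bytes = header + trailer = 18 + 4 = 22
Total frame = payload + overhead = 64 + 22 = 86
Overhead % = 22 / 86 * 100 = 25.5814% -> 25.58% (2 dp)

25.58


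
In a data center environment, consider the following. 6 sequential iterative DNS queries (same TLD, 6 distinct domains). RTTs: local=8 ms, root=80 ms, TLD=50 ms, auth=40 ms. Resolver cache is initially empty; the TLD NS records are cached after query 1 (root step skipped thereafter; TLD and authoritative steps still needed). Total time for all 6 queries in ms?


Lookup 1 (cold cache): local + root + TLD + auth = 8 + 80 + 50 + 40 = 178 ms
Lookups 2..6 (TLD NS cached -> skip root; new domain -> still ask TLD and auth): local + TLD + auth = 8 + 50 + 40 = 98 ms each
Remaining 5 lookups: 5 * 98 = 490 ms
Total = 178 + 490 = 668 ms

668


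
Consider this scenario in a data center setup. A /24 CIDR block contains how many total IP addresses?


Given: CIDR prefix /24
Host bits = 32 - 24 = 8
Total addresses = 2^8 = 256

256


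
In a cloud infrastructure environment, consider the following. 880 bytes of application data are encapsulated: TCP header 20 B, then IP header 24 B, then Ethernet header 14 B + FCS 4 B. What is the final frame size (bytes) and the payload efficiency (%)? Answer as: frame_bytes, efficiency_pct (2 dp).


TCP segment = 880 + 20 = 900 B
IP packet = 900 + 24 = 924 B
Ethernet frame = 924 + 14 + 4 = 942 B
Efficiency = app / frame = 880 / 942 = 0.934183 = 93.4183% -> 93.42% (2 dp)

942, 93.42


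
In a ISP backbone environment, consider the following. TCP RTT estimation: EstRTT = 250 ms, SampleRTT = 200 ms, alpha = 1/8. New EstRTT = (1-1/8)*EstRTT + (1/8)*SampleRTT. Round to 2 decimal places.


Given: EstRTT = 250 ms, SampleRTT = 200 ms, alpha = 1/8
New EstRTT = (1 - alpha) * EstRTT + alpha * SampleRTT
(7/8) * 250 = 218.75
(1/8) * 200 = 25
New EstRTT = 218.75 + 25 = 243.75 ms -> 243.75 ms (2 dp)

243.75


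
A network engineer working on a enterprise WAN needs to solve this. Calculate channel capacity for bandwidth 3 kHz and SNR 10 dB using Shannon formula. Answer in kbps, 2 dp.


Given: B = 3 kHz, SNR = 10 dB
SNR linear = 10^(10/10) = 10
1 + SNR = 11
log2(11) = 3.4594316186
C = 3 * 1000 * 3.4594316186 = 10378.2949 bps
C = 10.378295 kbps -> 10.38 kbps (2 dp)

10.38


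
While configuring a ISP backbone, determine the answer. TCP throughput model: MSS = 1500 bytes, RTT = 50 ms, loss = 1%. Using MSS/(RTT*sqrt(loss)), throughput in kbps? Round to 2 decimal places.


Given: MSS = 1500 bytes, RTT = 50 ms, loss = 1%
RTT in seconds = 50 / 1000 = 0.05
Loss rate = 1% = 0.01
sqrt(loss) = sqrt(0.01) = 0.1
Throughput (bytes/s) = 1500 / (0.05 * 0.1) = 300000.0000
Throughput (kbps) = 300000.0000 * 8 / 1000 = 2400.000000 -> 2400.00 kbps (2 dp)

2400.00


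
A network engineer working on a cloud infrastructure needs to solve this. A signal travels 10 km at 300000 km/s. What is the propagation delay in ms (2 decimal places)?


Given: distance = 10 km, speed = 300000 km/s
Delay = distance / speed = 10 / 300000 seconds
Delay in ms = 10 * 1000 / 300000
Delay = 0.0333 ms
Rounded to 2 dp = 0.03 ms

0.03


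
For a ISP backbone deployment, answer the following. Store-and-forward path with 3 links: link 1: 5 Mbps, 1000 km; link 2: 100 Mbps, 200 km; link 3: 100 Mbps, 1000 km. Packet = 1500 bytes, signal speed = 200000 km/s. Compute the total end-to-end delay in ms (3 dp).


Packet = 1500 bytes = 12000 bits. Store-and-forward: sum (t_trans + t_prop) per link.
Link 1: t_trans = 12000/(5*10^6) s = 2.4000 ms; t_prop = 1000/200000 s = 5.0000 ms; subtotal = 7.4000 ms
Link 2: t_trans = 12000/(100*10^6) s = 0.1200 ms; t_prop = 200/200000 s = 1.0000 ms; subtotal = 1.1200 ms
Link 3: t_trans = 12000/(100*10^6) s = 0.1200 ms; t_prop = 1000/200000 s = 5.0000 ms; subtotal = 5.1200 ms
End-to-end = 7.4000 + 1.1200 + 5.1200 = 13.6400 ms -> 13.640 ms (3 dp)

13.640


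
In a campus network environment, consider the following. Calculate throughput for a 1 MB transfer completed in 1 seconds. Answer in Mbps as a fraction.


Given: file = 1 MB, time = 1 s
File in Mb = 1 * 8 = 8 Mb
Throughput = 8 / 1 Mbps
Throughput = 8 Mbps

8


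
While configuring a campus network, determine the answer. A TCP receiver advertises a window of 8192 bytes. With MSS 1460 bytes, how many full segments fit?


Given: RWND = 8192 bytes, MSS = 1460 bytes
Full segments = floor(RWND / MSS)
Full segments = floor(8192 / 1460)
Full segments = floor(5.611) = 5

5


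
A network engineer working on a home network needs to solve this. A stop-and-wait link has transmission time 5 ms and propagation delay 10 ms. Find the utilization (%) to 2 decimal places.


Given: Ttrans = 5 ms, Tprop = 10 ms
RTT = 2 * Tprop = 2 * 10 = 20 ms
U = Ttrans / (Ttrans + RTT)
U = 5 / (5 + 20)
U = 5 / 25 = 0.2
U% = 20.00%

20.00


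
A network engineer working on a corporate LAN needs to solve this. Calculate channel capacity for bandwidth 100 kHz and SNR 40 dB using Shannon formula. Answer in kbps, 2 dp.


Given: B = 100 kHz, SNR = 40 dB
SNR linear = 10^(40/10) = 10000
1 + SNR = 10001
log2(10001) = 13.2878566418
C = 100 * 1000 * 13.2878566418 = 1328785.6642 bps
C = 1328.785664 kbps -> 1328.79 kbps (2 dp)

1328.79


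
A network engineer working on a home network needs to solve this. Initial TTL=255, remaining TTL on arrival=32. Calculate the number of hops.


Given: initial TTL = 255, received TTL = 32
Hops = initial TTL - received TTL
Hops = 255 - 32 = 223

223


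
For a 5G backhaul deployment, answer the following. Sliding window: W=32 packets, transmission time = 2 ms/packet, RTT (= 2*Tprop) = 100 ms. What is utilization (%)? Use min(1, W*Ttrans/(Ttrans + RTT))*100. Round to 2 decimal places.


Given: W = 32, Ttrans = 2 ms, RTT = 100 ms (= 2 * Tprop, Tprop = 50 ms)
Cycle time = Ttrans + RTT = 2 + 100 = 102 ms (first packet sent until its ACK returns)
W * Ttrans = 32 * 2 = 64 ms of sending per cycle
W * Ttrans / (Ttrans + RTT) = 64 / 102 = 0.627451
U = min(1, 0.627451) = 0.627451
U% = 62.75%

62.75


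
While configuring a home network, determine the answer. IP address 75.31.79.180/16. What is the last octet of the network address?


Given: IP = 75.31.79.180, prefix = /16
Subnet mask = 255.255.0.0
Last octet of IP: 180
Last octet of mask: 0
Network last octet = 180 AND 0 = 0

0


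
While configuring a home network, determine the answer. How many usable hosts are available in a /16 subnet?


Given: subnet mask /16
Host bits = 32 - 16 = 16
Total addresses = 2^16 = 65536
Usable hosts = 65536 - 2 (network + broadcast) = 65534

65534


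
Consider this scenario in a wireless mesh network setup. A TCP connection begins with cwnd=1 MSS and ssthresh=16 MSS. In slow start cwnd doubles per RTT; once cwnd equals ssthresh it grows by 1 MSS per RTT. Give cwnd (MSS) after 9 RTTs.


RTT 0: cwnd = 1 MSS (initial)
RTT 1: cwnd = 2 MSS (slow start, doubled)
RTT 2: cwnd = 4 MSS (slow start, doubled)
RTT 3: cwnd = 8 MSS (slow start, doubled)
RTT 4: cwnd = 16 MSS (slow start, doubled)
RTT 5: cwnd = 17 MSS (congestion avoidance, +1)
RTT 6: cwnd = 18 MSS (congestion avoidance, +1)
RTT 7: cwnd = 19 MSS (congestion avoidance, +1)
RTT 8: cwnd = 20 MSS (congestion avoidance, +1)
RTT 9: cwnd = 21 MSS (congestion avoidance, +1)

21


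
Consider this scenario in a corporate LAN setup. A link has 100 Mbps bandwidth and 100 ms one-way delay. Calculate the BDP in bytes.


Given: bandwidth = 100 Mbps, delay = 100 ms
BDP in bits = 100 * 10^6 * 100 / 1000
BDP in bits = 10000000
BDP in bytes = 10000000 / 8 = 1250000

1250000


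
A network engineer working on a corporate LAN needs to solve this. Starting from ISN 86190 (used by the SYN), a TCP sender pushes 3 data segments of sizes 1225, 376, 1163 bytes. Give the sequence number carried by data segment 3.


The SYN occupies sequence number ISN = 86190, so the first data byte is ISN + 1 = 86191.
SEQ of data segment i = (ISN + 1) + sum of payload sizes of segments 1..i-1.
Segment 1: SEQ = 86191, payload = 1225 bytes
Segment 2: SEQ = 87416, payload = 376 bytes
Segment 3: SEQ = 87792, payload = 1163 bytes
SEQ of segment 3 = 86191 + 1225 + 376 = 87792

87792


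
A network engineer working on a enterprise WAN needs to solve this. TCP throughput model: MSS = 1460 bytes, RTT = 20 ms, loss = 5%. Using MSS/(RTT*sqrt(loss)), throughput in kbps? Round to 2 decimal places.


Given: MSS = 1460 bytes, RTT = 20 ms, loss = 5%
RTT in seconds = 20 / 1000 = 0.02
Loss rate = 5% = 0.05
sqrt(loss) = sqrt(0.05) = 0.223606797750
Throughput (bytes/s) = 1460 / (0.02 * 0.223606797750) = 326465.9247
Throughput (kbps) = 326465.9247 * 8 / 1000 = 2611.727398 -> 2611.73 kbps (2 dp)

2611.73


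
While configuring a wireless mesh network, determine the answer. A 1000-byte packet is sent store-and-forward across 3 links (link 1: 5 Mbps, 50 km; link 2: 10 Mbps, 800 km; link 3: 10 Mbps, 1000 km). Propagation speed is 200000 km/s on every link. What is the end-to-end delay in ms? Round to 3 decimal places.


Packet = 1000 bytes = 8000 bits. Store-and-forward: sum (t_trans + t_prop) per link.
Link 1: t_trans = 8000/(5*10^6) s = 1.6000 ms; t_prop = 50/200000 s = 0.2500 ms; subtotal = 1.8500 ms
Link 2: t_trans = 8000/(10*10^6) s = 0.8000 ms; t_prop = 800/200000 s = 4.0000 ms; subtotal = 4.8000 ms
Link 3: t_trans = 8000/(10*10^6) s = 0.8000 ms; t_prop = 1000/200000 s = 5.0000 ms; subtotal = 5.8000 ms
End-to-end = 1.8500 + 4.8000 + 5.8000 = 12.4500 ms -> 12.450 ms (3 dp)

12.450


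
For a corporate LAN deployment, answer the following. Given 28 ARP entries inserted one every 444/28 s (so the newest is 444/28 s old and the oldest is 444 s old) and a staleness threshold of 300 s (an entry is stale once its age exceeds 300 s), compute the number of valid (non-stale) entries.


Ages are k * 444/28 s for k = 1..28 (spacing = 15.8571 s).
Entry k is valid iff k * 444/28 <= 300 iff k <= 28 * 300 / 444 = 18.9189
n_valid = floor(18.9189) = 18
(n_stale = 28 - 18 = 10)

18


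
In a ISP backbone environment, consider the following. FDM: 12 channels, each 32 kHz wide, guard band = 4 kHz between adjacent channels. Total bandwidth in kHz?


Given: 12 channels, 32 kHz each, guard = 4 kHz
Channel bandwidth = 12 * 32 = 384 kHz
Guard bands = 11 gaps * 4 kHz = 44 kHz
Total = 384 + 44 = 428 kHz

428


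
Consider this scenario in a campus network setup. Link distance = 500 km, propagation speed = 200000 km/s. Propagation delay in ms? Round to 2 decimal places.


Given: distance = 500 km, speed = 200000 km/s
Delay = distance / speed = 500 / 200000 seconds
Delay in ms = 500 * 1000 / 200000
Delay = 2.5000 ms
Rounded to 2 dp = 2.50 ms

2.50


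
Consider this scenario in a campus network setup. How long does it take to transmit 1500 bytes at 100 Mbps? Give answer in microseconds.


Given: packet = 1500 bytes, bandwidth = 100 Mbps
Packet in bits = 1500 * 8 = 12000 bits
Bandwidth = 100 * 10^6 = 100000000 bps
Time = 12000 / 100000000 seconds
Time in us = 12000 * 10^6 / 100000000 = 120

120


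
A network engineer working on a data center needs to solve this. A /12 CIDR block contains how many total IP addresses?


Given: CIDR prefix /12
Host bits = 32 - 12 = 20
Total addresses = 2^20 = 1048576

1048576


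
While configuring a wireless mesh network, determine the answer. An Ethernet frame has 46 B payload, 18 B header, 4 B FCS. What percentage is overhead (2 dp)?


Given: payload = 46 B, header = 18 B, trailer = 4 B
Overhead bytes = header + trailer = 18 + 4 = 22
Total frame = payload + overhead = 46 + 22 = 68
Overhead % = 22 / 68 * 100 = 32.3529% -> 32.35% (2 dp)

32.35


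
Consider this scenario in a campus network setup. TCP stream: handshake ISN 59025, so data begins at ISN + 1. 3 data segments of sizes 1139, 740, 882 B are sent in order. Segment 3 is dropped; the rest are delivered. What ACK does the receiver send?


SYN uses sequence number 59025; first data byte = ISN + 1 = 59026.
Segment 1: SEQ = 59026, len = 1139 B, covers [59026, 60164]
Segment 2: SEQ = 60165, len = 740 B, covers [60165, 60904]
Segment 3: SEQ = 60905, len = 882 B, covers [60905, 61786] [LOST]
In-order data received: bytes [59026, 60904] (segments 1..2).
Segment 3 missing -> gap begins at byte 60905.
Cumulative ACK = next expected in-order byte = 59026 + 1139 + 740 = 60905

60905


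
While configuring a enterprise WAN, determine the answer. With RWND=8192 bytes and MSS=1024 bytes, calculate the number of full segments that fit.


Given: RWND = 8192 bytes, MSS = 1024 bytes
Full segments = floor(RWND / MSS)
Full segments = floor(8192 / 1024)
Full segments = floor(8.0) = 8

8


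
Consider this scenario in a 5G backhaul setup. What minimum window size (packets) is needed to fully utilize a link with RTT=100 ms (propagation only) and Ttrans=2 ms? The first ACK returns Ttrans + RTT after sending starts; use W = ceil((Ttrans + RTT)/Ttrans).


Given: Ttrans = 2 ms, RTT = 100 ms (= 2 * Tprop, Tprop = 50 ms)
Time until first ACK returns = Ttrans + RTT = 2 + 100 = 102 ms
Need W * Ttrans >= Ttrans + RTT  ->  W >= (Ttrans + RTT) / Ttrans
(Ttrans + RTT) / Ttrans = 102 / 2 = 51
W_min = ceil(51) = 51

51


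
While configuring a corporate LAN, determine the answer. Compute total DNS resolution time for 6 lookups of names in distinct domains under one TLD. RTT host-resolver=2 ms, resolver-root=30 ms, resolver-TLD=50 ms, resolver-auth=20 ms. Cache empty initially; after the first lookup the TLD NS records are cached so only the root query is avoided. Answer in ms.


Lookup 1 (cold cache): local + root + TLD + auth = 2 + 30 + 50 + 20 = 102 ms
Lookups 2..6 (TLD NS cached -> skip root; new domain -> still ask TLD and auth): local + TLD + auth = 2 + 50 + 20 = 72 ms each
Remaining 5 lookups: 5 * 72 = 360 ms
Total = 102 + 360 = 462 ms

462


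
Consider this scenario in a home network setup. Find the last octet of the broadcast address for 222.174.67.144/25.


Given: IP = 222.174.67.144, prefix = /25
Host bits = 32 - 25 = 7
Network last octet = 144 AND mask = 128
Host part size = 2^7 - 1 = 127
Broadcast last octet = 128 OR 127 = 255

255


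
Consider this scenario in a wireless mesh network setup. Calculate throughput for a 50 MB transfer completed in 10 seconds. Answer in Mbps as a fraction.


Given: file = 50 MB, time = 10 s
File in Mb = 50 * 8 = 400 Mb
Throughput = 400 / 10 Mbps
Throughput = 40 Mbps

40


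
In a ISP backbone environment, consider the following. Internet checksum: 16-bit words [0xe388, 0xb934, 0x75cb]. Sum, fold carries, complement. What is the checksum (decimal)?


Given words: [0xe388, 0xb934, 0x75cb]
Step 1: Sum all words
Raw sum = 58248 + 47412 + 30155 = 135815
Step 2: Fold carry: (4743 + 2) = 4745
One's complement = ~4745 & 0xFFFF = 60790

60790


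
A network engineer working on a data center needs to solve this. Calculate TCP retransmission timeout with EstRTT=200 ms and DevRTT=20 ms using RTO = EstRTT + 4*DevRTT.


Given: EstRTT = 200 ms, DevRTT = 20 ms
Timeout = EstRTT + 4 * DevRTT
4 * DevRTT = 4 * 20 = 80
Timeout = 200 + 80 = 280 ms

280


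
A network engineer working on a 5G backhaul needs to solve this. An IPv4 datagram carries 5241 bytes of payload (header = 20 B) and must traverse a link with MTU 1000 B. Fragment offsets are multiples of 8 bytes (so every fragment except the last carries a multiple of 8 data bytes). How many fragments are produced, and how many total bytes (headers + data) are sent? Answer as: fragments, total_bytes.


Max data per non-final fragment = floor((MTU - header)/8)*8 = floor((1000 - 20)/8)*8 = floor(980/8)*8 = 976 B
Final fragment needs no 8-byte alignment: it can carry up to MTU - header = 980 B
Non-final fragments needed = ceil((payload - 980) / 976) = ceil(4261/976) = ceil(4.3658) = 5
Number of fragments = 5 + 1 = 6
Fragment sizes (data): 5 * 976 B + 361 B (last, 361 <= 980 OK)
Total bytes sent = payload + n_frags * header = 5241 + 6*20 = 5241 + 120 = 5361 B

6, 5361


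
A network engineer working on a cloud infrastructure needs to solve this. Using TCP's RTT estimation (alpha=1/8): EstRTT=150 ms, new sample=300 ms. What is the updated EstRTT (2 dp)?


Given: EstRTT = 150 ms, SampleRTT = 300 ms, alpha = 1/8
New EstRTT = (1 - alpha) * EstRTT + alpha * SampleRTT
(7/8) * 150 = 131.25
(1/8) * 300 = 37.5
New EstRTT = 131.25 + 37.5 = 168.75 ms -> 168.75 ms (2 dp)

168.75


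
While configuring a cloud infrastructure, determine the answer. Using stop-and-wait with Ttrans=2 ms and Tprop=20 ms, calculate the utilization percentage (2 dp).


Given: Ttrans = 2 ms, Tprop = 20 ms
RTT = 2 * Tprop = 2 * 20 = 40 ms
U = Ttrans / (Ttrans + RTT)
U = 2 / (2 + 40)
U = 2 / 42 = 0.047619
U% = 4.76%

4.76


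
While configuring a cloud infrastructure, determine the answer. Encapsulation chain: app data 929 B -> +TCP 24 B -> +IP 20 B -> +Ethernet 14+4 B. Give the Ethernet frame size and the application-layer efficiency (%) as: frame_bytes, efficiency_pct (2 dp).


TCP segment = 929 + 24 = 953 B
IP packet = 953 + 20 = 973 B
Ethernet frame = 973 + 14 + 4 = 991 B
Efficiency = app / frame = 929 / 991 = 0.937437 = 93.7437% -> 93.74% (2 dp)

991, 93.74


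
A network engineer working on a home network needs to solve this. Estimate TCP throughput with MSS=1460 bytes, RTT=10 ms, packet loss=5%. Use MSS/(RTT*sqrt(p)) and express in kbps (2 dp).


Given: MSS = 1460 bytes, RTT = 10 ms, loss = 5%
RTT in seconds = 10 / 1000 = 0.01
Loss rate = 5% = 0.05
sqrt(loss) = sqrt(0.05) = 0.223606797750
Throughput (bytes/s) = 1460 / (0.01 * 0.223606797750) = 652931.8494
Throughput (kbps) = 652931.8494 * 8 / 1000 = 5223.454795 -> 5223.45 kbps (2 dp)

5223.45


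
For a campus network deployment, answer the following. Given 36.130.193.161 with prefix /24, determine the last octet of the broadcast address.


Given: IP = 36.130.193.161, prefix = /24
Host bits = 32 - 24 = 8
Network last octet = 161 AND mask = 0
Host part size = 2^8 - 1 = 255
Broadcast last octet = 0 OR 255 = 255

255


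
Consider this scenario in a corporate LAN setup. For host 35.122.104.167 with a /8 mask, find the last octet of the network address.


Given: IP = 35.122.104.167, prefix = /8
Subnet mask = 255.0.0.0
Last octet of IP: 167
Last octet of mask: 0
Network last octet = 167 AND 0 = 0

0


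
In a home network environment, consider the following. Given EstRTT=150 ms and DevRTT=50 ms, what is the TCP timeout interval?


Given: EstRTT = 150 ms, DevRTT = 50 ms
Timeout = EstRTT + 4 * DevRTT
4 * DevRTT = 4 * 50 = 200
Timeout = 150 + 200 = 350 ms

350


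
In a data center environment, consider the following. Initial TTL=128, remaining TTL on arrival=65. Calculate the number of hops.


Given: initial TTL = 128, received TTL = 65
Hops = initial TTL - received TTL
Hops = 128 - 65 = 63

63


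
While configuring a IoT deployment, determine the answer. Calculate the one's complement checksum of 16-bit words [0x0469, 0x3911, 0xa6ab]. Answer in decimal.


Given words: [0x0469, 0x3911, 0xa6ab]
Step 1: Sum all words
Raw sum = 1129 + 14609 + 42667 = 58405
One's complement = ~58405 & 0xFFFF = 7130

7130


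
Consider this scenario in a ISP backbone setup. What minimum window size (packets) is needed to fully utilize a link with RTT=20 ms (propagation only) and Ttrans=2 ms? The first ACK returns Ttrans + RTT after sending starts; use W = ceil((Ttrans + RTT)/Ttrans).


Given: Ttrans = 2 ms, RTT = 20 ms (= 2 * Tprop, Tprop = 10 ms)
Time until first ACK returns = Ttrans + RTT = 2 + 20 = 22 ms
Need W * Ttrans >= Ttrans + RTT  ->  W >= (Ttrans + RTT) / Ttrans
(Ttrans + RTT) / Ttrans = 22 / 2 = 11
W_min = ceil(11) = 11

11


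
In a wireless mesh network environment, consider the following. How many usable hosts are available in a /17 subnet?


Given: subnet mask /17
Host bits = 32 - 17 = 15
Total addresses = 2^15 = 32768
Usable hosts = 32768 - 2 (network + broadcast) = 32766

32766


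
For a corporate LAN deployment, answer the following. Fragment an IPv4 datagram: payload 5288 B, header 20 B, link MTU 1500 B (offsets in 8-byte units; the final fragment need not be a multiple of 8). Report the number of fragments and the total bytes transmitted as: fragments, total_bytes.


Max data per non-final fragment = floor((MTU - header)/8)*8 = floor((1500 - 20)/8)*8 = floor(1480/8)*8 = 1480 B
Final fragment needs no 8-byte alignment: it can carry up to MTU - header = 1480 B
Non-final fragments needed = ceil((payload - 1480) / 1480) = ceil(3808/1480) = ceil(2.5730) = 3
Number of fragments = 3 + 1 = 4
Fragment sizes (data): 3 * 1480 B + 848 B (last, 848 <= 1480 OK)
Total bytes sent = payload + n_frags * header = 5288 + 4*20 = 5288 + 80 = 5368 B

4, 5368


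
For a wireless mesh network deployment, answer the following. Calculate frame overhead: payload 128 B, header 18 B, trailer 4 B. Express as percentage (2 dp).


Given: payload = 128 B, header = 18 B, trailer = 4 B
Overhead bytes = header + trailer = 18 + 4 = 22
Total frame = payload + overhead = 128 + 22 = 150
Overhead % = 22 / 150 * 100 = 14.6667% -> 14.67% (2 dp)

14.67


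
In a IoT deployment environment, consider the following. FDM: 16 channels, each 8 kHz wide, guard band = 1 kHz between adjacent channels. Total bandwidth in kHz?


Given: 16 channels, 8 kHz each, guard = 1 kHz
Channel bandwidth = 16 * 8 = 128 kHz
Guard bands = 15 gaps * 1 kHz = 15 kHz
Total = 128 + 15 = 143 kHz

143


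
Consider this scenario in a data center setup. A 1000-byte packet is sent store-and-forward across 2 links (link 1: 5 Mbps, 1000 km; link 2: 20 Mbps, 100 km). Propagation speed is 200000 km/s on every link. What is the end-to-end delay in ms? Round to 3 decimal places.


Packet = 1000 bytes = 8000 bits. Store-and-forward: sum (t_trans + t_prop) per link.
Link 1: t_trans = 8000/(5*10^6) s = 1.6000 ms; t_prop = 1000/200000 s = 5.0000 ms; subtotal = 6.6000 ms
Link 2: t_trans = 8000/(20*10^6) s = 0.4000 ms; t_prop = 100/200000 s = 0.5000 ms; subtotal = 0.9000 ms
End-to-end = 6.6000 + 0.9000 = 7.5000 ms -> 7.500 ms (3 dp)

7.500


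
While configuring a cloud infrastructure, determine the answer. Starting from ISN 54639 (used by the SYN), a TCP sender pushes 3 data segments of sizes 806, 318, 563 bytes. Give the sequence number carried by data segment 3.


The SYN occupies sequence number ISN = 54639, so the first data byte is ISN + 1 = 54640.
SEQ of data segment i = (ISN + 1) + sum of payload sizes of segments 1..i-1.
Segment 1: SEQ = 54640, payload = 806 bytes
Segment 2: SEQ = 55446, payload = 318 bytes
Segment 3: SEQ = 55764, payload = 563 bytes
SEQ of segment 3 = 54640 + 806 + 318 = 55764

55764


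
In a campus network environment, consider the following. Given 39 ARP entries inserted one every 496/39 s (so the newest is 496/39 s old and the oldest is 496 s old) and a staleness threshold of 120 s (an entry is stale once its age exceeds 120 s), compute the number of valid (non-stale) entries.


Ages are k * 496/39 s for k = 1..39 (spacing = 12.7179 s).
Entry k is valid iff k * 496/39 <= 120 iff k <= 39 * 120 / 496 = 9.4355
n_valid = floor(9.4355) = 9
(n_stale = 39 - 9 = 30)

9


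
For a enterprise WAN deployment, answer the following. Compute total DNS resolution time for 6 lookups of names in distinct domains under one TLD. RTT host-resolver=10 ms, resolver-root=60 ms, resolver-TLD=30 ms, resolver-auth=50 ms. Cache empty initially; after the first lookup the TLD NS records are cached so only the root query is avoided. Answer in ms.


Lookup 1 (cold cache): local + root + TLD + auth = 10 + 60 + 30 + 50 = 150 ms
Lookups 2..6 (TLD NS cached -> skip root; new domain -> still ask TLD and auth): local + TLD + auth = 10 + 30 + 50 = 90 ms each
Remaining 5 lookups: 5 * 90 = 450 ms
Total = 150 + 450 = 600 ms

600


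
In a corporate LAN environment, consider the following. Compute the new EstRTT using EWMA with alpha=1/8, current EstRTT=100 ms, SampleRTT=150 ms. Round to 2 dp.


Given: EstRTT = 100 ms, SampleRTT = 150 ms, alpha = 1/8
New EstRTT = (1 - alpha) * EstRTT + alpha * SampleRTT
(7/8) * 100 = 87.5
(1/8) * 150 = 18.75
New EstRTT = 87.5 + 18.75 = 106.25 ms -> 106.25 ms (2 dp)

106.25


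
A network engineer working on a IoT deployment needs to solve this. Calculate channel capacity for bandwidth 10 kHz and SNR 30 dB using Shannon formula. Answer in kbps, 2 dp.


Given: B = 10 kHz, SNR = 30 dB
SNR linear = 10^(30/10) = 1000
1 + SNR = 1001
log2(1001) = 9.9672262588
C = 10 * 1000 * 9.9672262588 = 99672.2626 bps
C = 99.672263 kbps -> 99.67 kbps (2 dp)

99.67


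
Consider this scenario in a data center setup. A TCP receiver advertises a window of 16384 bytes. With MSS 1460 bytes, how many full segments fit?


Given: RWND = 16384 bytes, MSS = 1460 bytes
Full segments = floor(RWND / MSS)
Full segments = floor(16384 / 1460)
Full segments = floor(11.2219) = 11

11


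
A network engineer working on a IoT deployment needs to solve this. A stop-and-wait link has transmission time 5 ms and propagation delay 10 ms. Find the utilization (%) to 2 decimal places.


Given: Ttrans = 5 ms, Tprop = 10 ms
RTT = 2 * Tprop = 2 * 10 = 20 ms
U = Ttrans / (Ttrans + RTT)
U = 5 / (5 + 20)
U = 5 / 25 = 0.2
U% = 20.00%

20.00


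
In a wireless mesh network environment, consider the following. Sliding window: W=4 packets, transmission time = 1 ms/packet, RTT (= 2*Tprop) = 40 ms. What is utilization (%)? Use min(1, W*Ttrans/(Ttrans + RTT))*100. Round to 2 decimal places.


Given: W = 4, Ttrans = 1 ms, RTT = 40 ms (= 2 * Tprop, Tprop = 20 ms)
Cycle time = Ttrans + RTT = 1 + 40 = 41 ms (first packet sent until its ACK returns)
W * Ttrans = 4 * 1 = 4 ms of sending per cycle
W * Ttrans / (Ttrans + RTT) = 4 / 41 = 0.097561
U = min(1, 0.097561) = 0.097561
U% = 9.76%

9.76


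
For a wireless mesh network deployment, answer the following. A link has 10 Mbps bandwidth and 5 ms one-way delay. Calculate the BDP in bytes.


Given: bandwidth = 10 Mbps, delay = 5 ms
BDP in bits = 10 * 10^6 * 5 / 1000
BDP in bits = 50000
BDP in bytes = 50000 / 8 = 6250

6250


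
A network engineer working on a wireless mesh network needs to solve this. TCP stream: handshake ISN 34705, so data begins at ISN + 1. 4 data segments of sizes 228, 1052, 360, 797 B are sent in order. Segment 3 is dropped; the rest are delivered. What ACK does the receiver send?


SYN uses sequence number 34705; first data byte = ISN + 1 = 34706.
Segment 1: SEQ = 34706, len = 228 B, covers [34706, 34933]
Segment 2: SEQ = 34934, len = 1052 B, covers [34934, 35985]
Segment 3: SEQ = 35986, len = 360 B, covers [35986, 36345] [LOST]
Segment 4: SEQ = 36346, len = 797 B, covers [36346, 37142]
In-order data received: bytes [34706, 35985] (segments 1..2).
Segment 3 missing -> gap begins at byte 35986; later segments buffered out of order.
Cumulative ACK = next expected in-order byte = 34706 + 228 + 1052 = 35986

35986


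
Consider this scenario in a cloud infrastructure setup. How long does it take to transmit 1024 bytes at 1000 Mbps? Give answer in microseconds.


Given: packet = 1024 bytes, bandwidth = 1000 Mbps
Packet in bits = 1024 * 8 = 8192 bits
Bandwidth = 1000 * 10^6 = 1000000000 bps
Time = 8192 / 1000000000 seconds
Time in us = 8192 * 10^6 / 1000000000 = 8.192

8.192


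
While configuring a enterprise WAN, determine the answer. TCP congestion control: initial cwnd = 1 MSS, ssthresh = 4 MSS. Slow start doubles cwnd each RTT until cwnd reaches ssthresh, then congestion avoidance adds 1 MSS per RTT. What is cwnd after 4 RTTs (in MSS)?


RTT 0: cwnd = 1 MSS (initial)
RTT 1: cwnd = 2 MSS (slow start, doubled)
RTT 2: cwnd = 4 MSS (slow start, doubled)
RTT 3: cwnd = 5 MSS (congestion avoidance, +1)
RTT 4: cwnd = 6 MSS (congestion avoidance, +1)

6


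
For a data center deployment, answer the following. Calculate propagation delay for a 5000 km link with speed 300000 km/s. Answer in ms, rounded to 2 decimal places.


Given: distance = 5000 km, speed = 300000 km/s
Delay = distance / speed = 5000 / 300000 seconds
Delay in ms = 5000 * 1000 / 300000
Delay = 16.6667 ms
Rounded to 2 dp = 16.67 ms

16.67


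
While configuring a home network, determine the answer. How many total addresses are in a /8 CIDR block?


Given: CIDR prefix /8
Host bits = 32 - 8 = 24
Total addresses = 2^24 = 16777216

16777216


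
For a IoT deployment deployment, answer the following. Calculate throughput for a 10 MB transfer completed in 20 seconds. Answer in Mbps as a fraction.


Given: file = 10 MB, time = 20 s
File in Mb = 10 * 8 = 80 Mb
Throughput = 80 / 20 Mbps
Throughput = 4 Mbps

4


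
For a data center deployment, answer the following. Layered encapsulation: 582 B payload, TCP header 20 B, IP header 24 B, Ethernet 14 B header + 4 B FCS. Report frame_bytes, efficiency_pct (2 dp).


TCP segment = 582 + 20 = 602 B
IP packet = 602 + 24 = 626 B
Ethernet frame = 626 + 14 + 4 = 644 B
Efficiency = app / frame = 582 / 644 = 0.903727 = 90.3727% -> 90.37% (2 dp)

644, 90.37


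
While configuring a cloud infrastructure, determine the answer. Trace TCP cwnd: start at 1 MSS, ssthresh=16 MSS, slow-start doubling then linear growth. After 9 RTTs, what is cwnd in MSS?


RTT 0: cwnd = 1 MSS (initial)
RTT 1: cwnd = 2 MSS (slow start, doubled)
RTT 2: cwnd = 4 MSS (slow start, doubled)
RTT 3: cwnd = 8 MSS (slow start, doubled)
RTT 4: cwnd = 16 MSS (slow start, doubled)
RTT 5: cwnd = 17 MSS (congestion avoidance, +1)
RTT 6: cwnd = 18 MSS (congestion avoidance, +1)
RTT 7: cwnd = 19 MSS (congestion avoidance, +1)
RTT 8: cwnd = 20 MSS (congestion avoidance, +1)
RTT 9: cwnd = 21 MSS (congestion avoidance, +1)

21


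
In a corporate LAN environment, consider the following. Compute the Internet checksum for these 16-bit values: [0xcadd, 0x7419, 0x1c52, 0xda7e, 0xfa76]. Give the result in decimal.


Given words: [0xcadd, 0x7419, 0x1c52, 0xda7e, 0xfa76]
Step 1: Sum all words
Raw sum = 51933 + 29721 + 7250 + 55934 + 64118 = 208956
Step 2: Fold carry: (12348 + 3) = 12351
One's complement = ~12351 & 0xFFFF = 53184

53184


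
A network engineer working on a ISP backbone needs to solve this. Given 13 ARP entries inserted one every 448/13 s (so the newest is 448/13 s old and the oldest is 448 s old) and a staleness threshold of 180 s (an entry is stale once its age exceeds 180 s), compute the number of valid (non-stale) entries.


Ages are k * 448/13 s for k = 1..13 (spacing = 34.4615 s).
Entry k is valid iff k * 448/13 <= 180 iff k <= 13 * 180 / 448 = 5.2232
n_valid = floor(5.2232) = 5
(n_stale = 13 - 5 = 8)

5


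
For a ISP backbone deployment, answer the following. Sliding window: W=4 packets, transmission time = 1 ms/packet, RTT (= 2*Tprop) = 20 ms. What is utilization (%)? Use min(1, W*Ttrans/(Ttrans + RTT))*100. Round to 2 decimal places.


Given: W = 4, Ttrans = 1 ms, RTT = 20 ms (= 2 * Tprop, Tprop = 10 ms)
Cycle time = Ttrans + RTT = 1 + 20 = 21 ms (first packet sent until its ACK returns)
W * Ttrans = 4 * 1 = 4 ms of sending per cycle
W * Ttrans / (Ttrans + RTT) = 4 / 21 = 0.190476
U = min(1, 0.190476) = 0.190476
U% = 19.05%

19.05


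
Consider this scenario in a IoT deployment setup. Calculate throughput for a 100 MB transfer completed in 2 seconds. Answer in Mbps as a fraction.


Given: file = 100 MB, time = 2 s
File in Mb = 100 * 8 = 800 Mb
Throughput = 800 / 2 Mbps
Throughput = 400 Mbps

400


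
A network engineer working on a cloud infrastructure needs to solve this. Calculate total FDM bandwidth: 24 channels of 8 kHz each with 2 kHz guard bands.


Given: 24 channels, 8 kHz each, guard = 2 kHz
Channel bandwidth = 24 * 8 = 192 kHz
Guard bands = 23 gaps * 2 kHz = 46 kHz
Total = 192 + 46 = 238 kHz

238


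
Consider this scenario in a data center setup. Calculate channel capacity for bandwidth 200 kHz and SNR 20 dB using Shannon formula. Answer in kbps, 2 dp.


Given: B = 200 kHz, SNR = 20 dB
SNR linear = 10^(20/10) = 100
1 + SNR = 101
log2(101) = 6.6582114828
C = 200 * 1000 * 6.6582114828 = 1331642.2966 bps
C = 1331.642297 kbps -> 1331.64 kbps (2 dp)

1331.64


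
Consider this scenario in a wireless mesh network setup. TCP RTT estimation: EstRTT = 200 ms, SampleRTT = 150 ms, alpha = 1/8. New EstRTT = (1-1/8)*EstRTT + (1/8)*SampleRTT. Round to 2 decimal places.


Given: EstRTT = 200 ms, SampleRTT = 150 ms, alpha = 1/8
New EstRTT = (1 - alpha) * EstRTT + alpha * SampleRTT
(7/8) * 200 = 175
(1/8) * 150 = 18.75
New EstRTT = 175 + 18.75 = 193.75 ms -> 193.75 ms (2 dp)

193.75


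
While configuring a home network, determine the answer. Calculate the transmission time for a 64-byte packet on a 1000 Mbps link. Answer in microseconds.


Given: packet = 64 bytes, bandwidth = 1000 Mbps
Packet in bits = 64 * 8 = 512 bits
Bandwidth = 1000 * 10^6 = 1000000000 bps
Time = 512 / 1000000000 seconds
Time in us = 512 * 10^6 / 1000000000 = 0.512

0.512


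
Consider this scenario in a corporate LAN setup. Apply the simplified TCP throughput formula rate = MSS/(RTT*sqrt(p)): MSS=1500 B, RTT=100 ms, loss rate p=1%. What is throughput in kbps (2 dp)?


Given: MSS = 1500 bytes, RTT = 100 ms, loss = 1%
RTT in seconds = 100 / 1000 = 0.1
Loss rate = 1% = 0.01
sqrt(loss) = sqrt(0.01) = 0.1
Throughput (bytes/s) = 1500 / (0.1 * 0.1) = 150000.0000
Throughput (kbps) = 150000.0000 * 8 / 1000 = 1200.000000 -> 1200.00 kbps (2 dp)

1200.00


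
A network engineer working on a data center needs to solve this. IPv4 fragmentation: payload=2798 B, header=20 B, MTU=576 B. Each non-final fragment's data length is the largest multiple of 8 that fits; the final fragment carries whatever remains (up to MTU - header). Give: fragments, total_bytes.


Max data per non-final fragment = floor((MTU - header)/8)*8 = floor((576 - 20)/8)*8 = floor(556/8)*8 = 552 B
Final fragment needs no 8-byte alignment: it can carry up to MTU - header = 556 B
Non-final fragments needed = ceil((payload - 556) / 552) = ceil(2242/552) = ceil(4.0616) = 5
Number of fragments = 5 + 1 = 6
Fragment sizes (data): 5 * 552 B + 38 B (last, 38 <= 556 OK)
Total bytes sent = payload + n_frags * header = 2798 + 6*20 = 2798 + 120 = 2918 B

6, 2918


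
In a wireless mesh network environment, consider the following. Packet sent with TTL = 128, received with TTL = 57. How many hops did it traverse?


Given: initial TTL = 128, received TTL = 57
Hops = initial TTL - received TTL
Hops = 128 - 57 = 71

71


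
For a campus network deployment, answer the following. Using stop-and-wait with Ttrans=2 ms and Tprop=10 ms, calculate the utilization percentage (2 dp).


Given: Ttrans = 2 ms, Tprop = 10 ms
RTT = 2 * Tprop = 2 * 10 = 20 ms
U = Ttrans / (Ttrans + RTT)
U = 2 / (2 + 20)
U = 2 / 22 = 0.090909
U% = 9.09%

9.09


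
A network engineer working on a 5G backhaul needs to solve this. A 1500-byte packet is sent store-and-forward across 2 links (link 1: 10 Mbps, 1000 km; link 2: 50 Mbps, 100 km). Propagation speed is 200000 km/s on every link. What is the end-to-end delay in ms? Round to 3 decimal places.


Packet = 1500 bytes = 12000 bits. Store-and-forward: sum (t_trans + t_prop) per link.
Link 1: t_trans = 12000/(10*10^6) s = 1.2000 ms; t_prop = 1000/200000 s = 5.0000 ms; subtotal = 6.2000 ms
Link 2: t_trans = 12000/(50*10^6) s = 0.2400 ms; t_prop = 100/200000 s = 0.5000 ms; subtotal = 0.7400 ms
End-to-end = 6.2000 + 0.7400 = 6.9400 ms -> 6.940 ms (3 dp)

6.940


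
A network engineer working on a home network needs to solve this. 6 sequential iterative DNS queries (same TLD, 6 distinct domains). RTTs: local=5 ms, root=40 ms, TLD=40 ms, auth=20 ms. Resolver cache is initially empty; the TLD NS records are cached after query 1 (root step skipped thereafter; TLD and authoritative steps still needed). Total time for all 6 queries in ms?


Lookup 1 (cold cache): local + root + TLD + auth = 5 + 40 + 40 + 20 = 105 ms
Lookups 2..6 (TLD NS cached -> skip root; new domain -> still ask TLD and auth): local + TLD + auth = 5 + 40 + 20 = 65 ms each
Remaining 5 lookups: 5 * 65 = 325 ms
Total = 105 + 325 = 430 ms

430


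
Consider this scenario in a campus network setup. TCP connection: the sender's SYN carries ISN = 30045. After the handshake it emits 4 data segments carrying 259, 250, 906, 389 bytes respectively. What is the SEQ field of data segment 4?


The SYN occupies sequence number ISN = 30045, so the first data byte is ISN + 1 = 30046.
SEQ of data segment i = (ISN + 1) + sum of payload sizes of segments 1..i-1.
Segment 1: SEQ = 30046, payload = 259 bytes
Segment 2: SEQ = 30305, payload = 250 bytes
Segment 3: SEQ = 30555, payload = 906 bytes
Segment 4: SEQ = 31461, payload = 389 bytes
SEQ of segment 4 = 30046 + 259 + 250 + 906 = 31461

31461


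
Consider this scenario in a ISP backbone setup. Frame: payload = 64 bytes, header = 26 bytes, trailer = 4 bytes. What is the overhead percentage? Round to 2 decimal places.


Given: payload = 64 B, header = 26 B, trailer = 4 B
Overhead bytes = header + trailer = 26 + 4 = 30
Total frame = payload + overhead = 64 + 30 = 94
Overhead % = 30 / 94 * 100 = 31.9149% -> 31.91% (2 dp)

31.91


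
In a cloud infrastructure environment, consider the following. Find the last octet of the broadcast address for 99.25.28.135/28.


Given: IP = 99.25.28.135, prefix = /28
Host bits = 32 - 28 = 4
Network last octet = 135 AND mask = 128
Host part size = 2^4 - 1 = 15
Broadcast last octet = 128 OR 15 = 143

143


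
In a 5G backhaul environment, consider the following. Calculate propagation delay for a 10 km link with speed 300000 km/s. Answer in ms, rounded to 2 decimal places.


Given: distance = 10 km, speed = 300000 km/s
Delay = distance / speed = 10 / 300000 seconds
Delay in ms = 10 * 1000 / 300000
Delay = 0.0333 ms
Rounded to 2 dp = 0.03 ms

0.03
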